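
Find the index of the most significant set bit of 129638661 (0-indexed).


0b111101110100010000100000101. Highest set bit at position 26

26


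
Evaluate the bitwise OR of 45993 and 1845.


0b1011001110101001 | 0b11100110101 = 0b1011011110111101 = 47037

47037


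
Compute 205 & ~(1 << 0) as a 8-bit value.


205 & ~(1 << 0) = 204

204


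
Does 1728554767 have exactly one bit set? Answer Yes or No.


0b1100111000001111010011100001111. Multiple bits set => No

No


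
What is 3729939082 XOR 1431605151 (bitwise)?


0b11011110010100100101101010001010 ^ 0b1010101010101001000111110011111 = 0b10001011000001101101010100010101 = 2332480789

2332480789


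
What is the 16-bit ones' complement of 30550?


30550 ^ 65535 = 34985

34985


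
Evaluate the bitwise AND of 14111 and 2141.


0b11011100011111 & 0b100001011101 = 0b11101 = 29

29


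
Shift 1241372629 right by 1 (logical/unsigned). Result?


0b1001001111111011101011111010101 >> 1 = 0b100100111111101110101111101010 = 620686314

620686314


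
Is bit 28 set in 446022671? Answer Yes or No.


0b11010100101011100010000001111, bit 28 = 1. Yes

Yes


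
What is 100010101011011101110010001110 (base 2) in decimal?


100010101011011101110010001110 in decimal = 581819534

581819534


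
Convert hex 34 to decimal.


34 hex = 52 decimal

52


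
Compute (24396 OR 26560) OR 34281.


Step 1: 24396 | 26560 = 32716
Step 2: 32716 | 34281 = 65517

65517


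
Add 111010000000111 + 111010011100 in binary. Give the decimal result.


111010000000111 + 111010011100 = 1000001010100011 = 33443

33443


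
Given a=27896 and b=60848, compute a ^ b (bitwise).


27896 ^ 60848 = 33096

33096


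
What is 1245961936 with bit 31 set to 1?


1245961936 | (1 << 31) = 1245961936 | 2147483648 = 3393445584

3393445584


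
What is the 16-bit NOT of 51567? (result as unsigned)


~0b1100100101101111 = 0b11011010010000 = 13968 (16-bit unsigned)

13968


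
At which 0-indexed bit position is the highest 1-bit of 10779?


0b10101000011011. Highest set bit at position 13

13


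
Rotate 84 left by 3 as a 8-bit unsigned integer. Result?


Rotate 0b1010100 left by 3 (8-bit) = 0b10100010 = 162

162


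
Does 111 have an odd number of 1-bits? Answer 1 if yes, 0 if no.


0b1101111 has 6 ones => parity 0

0


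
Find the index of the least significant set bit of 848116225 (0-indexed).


0b110010100011010011101000000001. Lowest set bit at position 0

0


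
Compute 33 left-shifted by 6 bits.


0b100001 << 6 = 0b100001000000 = 2112

2112


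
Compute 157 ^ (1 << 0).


157 ^ (1 << 0) = 157 ^ 1 = 156

156


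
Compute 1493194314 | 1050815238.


0b1011001000000000101011001001010 | 0b111110101000100010101100000110 = 0b1111111101000100111111101001110 = 2141355854

2141355854


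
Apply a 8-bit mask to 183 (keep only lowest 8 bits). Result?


183 & 255 = 183

183


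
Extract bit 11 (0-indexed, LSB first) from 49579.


0b1100000110101011, position 11 = 0

0


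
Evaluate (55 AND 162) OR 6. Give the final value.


Step 1: 55 & 162 = 34
Step 2: 34 | 6 = 38

38


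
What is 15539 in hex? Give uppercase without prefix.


15539 = 3CB3 hex

3CB3


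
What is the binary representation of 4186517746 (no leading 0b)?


4186517746 = 11111001100010010011000011110010 in binary

11111001100010010011000011110010


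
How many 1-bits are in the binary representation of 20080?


0b100111001110000 has 7 set bits

7


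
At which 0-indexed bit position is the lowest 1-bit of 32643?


0b111111110000011. Lowest set bit at position 0

0


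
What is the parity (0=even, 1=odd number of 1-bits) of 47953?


0b1011101101010001 has 9 ones => parity 1

1


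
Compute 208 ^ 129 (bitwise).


0b11010000 ^ 0b10000001 = 0b1010001 = 81

81


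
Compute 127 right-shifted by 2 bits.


0b1111111 >> 2 = 0b11111 = 31

31


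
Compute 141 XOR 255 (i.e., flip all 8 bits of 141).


141 ^ 255 = 114

114


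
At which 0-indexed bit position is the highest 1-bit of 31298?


0b111101001000010. Highest set bit at position 14

14


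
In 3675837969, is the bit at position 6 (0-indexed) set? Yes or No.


0b11011011000110001101011000010001, bit 6 = 0. No

No


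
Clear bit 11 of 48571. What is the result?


48571 & ~(1 << 11) = 46523

46523


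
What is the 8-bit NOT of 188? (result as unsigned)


~0b10111100 = 0b1000011 = 67 (8-bit unsigned)

67


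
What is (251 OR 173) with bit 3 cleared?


Step 1: 251 | 173 = 255
Step 2: 255 & ~(1 << 3) = 247

247


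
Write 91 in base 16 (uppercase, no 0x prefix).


91 = 5B hex

5B


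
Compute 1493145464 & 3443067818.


0b1011000111111111001011101111000 & 0b11001101001110010000101110101010 = 0b1001000001110010000001100101000 = 1211695912

1211695912


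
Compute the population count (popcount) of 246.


0b11110110 has 6 set bits

6


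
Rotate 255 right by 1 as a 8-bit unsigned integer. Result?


Rotate 0b11111111 right by 1 (8-bit) = 0b11111111 = 255

255


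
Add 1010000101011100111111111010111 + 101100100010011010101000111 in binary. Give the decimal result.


1010000101011100111111111010111 + 101100100010011010101000111 = 1010110001111111011010100011110 = 1447015710

1447015710


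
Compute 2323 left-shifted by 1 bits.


0b100100010011 << 1 = 0b1001000100110 = 4646

4646


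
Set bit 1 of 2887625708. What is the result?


2887625708 | (1 << 1) = 2887625708 | 2 = 2887625710

2887625710


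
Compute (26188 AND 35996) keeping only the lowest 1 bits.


Step 1: 26188 & 35996 = 1036
Step 2: 1036 & 1 = 0

0


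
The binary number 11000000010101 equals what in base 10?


11000000010101 in decimal = 12309

12309


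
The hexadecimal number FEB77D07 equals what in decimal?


FEB77D07 hex = 4273437959 decimal

4273437959


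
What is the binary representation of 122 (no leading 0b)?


122 = 1111010 in binary

1111010


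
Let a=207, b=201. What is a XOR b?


207 ^ 201 = 6

6


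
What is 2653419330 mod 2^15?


2653419330 & 32767 = 30530

30530


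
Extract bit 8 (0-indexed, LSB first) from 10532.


0b10100100100100, position 8 = 1

1


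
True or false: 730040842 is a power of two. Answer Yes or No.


0b101011100000111000101000001010. Multiple bits set => No

No


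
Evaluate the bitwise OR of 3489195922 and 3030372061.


0b11001111111110001110011110010010 | 0b10110100100111111100111011011101 = 0b11111111111111111110111111011111 = 4294963167

4294963167


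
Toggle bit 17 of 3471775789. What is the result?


3471775789 ^ (1 << 17) = 3471775789 ^ 131072 = 3471644717

3471644717


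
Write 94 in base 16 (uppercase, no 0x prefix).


94 = 5E hex

5E


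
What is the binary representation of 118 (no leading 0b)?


118 = 1110110 in binary

1110110


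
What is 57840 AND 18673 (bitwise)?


0b1110000111110000 & 0b100100011110001 = 0b100000011110000 = 16624

16624


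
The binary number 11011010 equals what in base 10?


11011010 in decimal = 218

218


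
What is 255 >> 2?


0b11111111 >> 2 = 0b111111 = 63

63


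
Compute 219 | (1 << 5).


219 | (1 << 5) = 219 | 32 = 251

251


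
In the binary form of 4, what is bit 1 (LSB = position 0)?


0b100, position 1 = 0

0


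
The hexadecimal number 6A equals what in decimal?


6A hex = 106 decimal

106


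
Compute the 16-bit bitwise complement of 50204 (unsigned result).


~0b1100010000011100 = 0b11101111100011 = 15331 (16-bit unsigned)

15331


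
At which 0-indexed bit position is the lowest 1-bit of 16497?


0b100000001110001. Lowest set bit at position 0

0


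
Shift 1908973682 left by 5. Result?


0b1110001110010001010000001110010 << 5 = 0b111000111001000101000000111001000000 = 61087157824

61087157824


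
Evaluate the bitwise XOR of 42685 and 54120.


0b1010011010111101 ^ 0b1101001101101000 = 0b111010111010101 = 30165

30165


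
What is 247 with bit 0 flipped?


247 ^ (1 << 0) = 247 ^ 1 = 246

246


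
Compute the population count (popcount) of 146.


0b10010010 has 3 set bits

3


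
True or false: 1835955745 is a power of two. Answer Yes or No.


0b1101101011011100111011000100001. Multiple bits set => No

No


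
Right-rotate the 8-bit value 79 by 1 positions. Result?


Rotate 0b1001111 right by 1 (8-bit) = 0b10100111 = 167

167


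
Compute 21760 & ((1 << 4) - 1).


21760 & 15 = 0

0


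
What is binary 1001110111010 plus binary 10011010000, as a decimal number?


1001110111010 + 10011010000 = 1100010001010 = 6282

6282


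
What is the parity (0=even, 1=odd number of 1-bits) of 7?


0b111 has 3 ones => parity 1

1


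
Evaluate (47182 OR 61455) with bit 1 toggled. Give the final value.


Step 1: 47182 | 61455 = 63567
Step 2: 63567 ^ (1 << 1) = 63567 ^ 2 = 63565

63565


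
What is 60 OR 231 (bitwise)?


0b111100 | 0b11100111 = 0b11111111 = 255

255


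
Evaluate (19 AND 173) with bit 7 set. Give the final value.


Step 1: 19 & 173 = 1
Step 2: 1 | (1 << 7) = 1 | 128 = 129

129


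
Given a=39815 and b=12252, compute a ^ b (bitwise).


39815 ^ 12252 = 46171

46171


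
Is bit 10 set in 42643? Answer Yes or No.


0b1010011010010011, bit 10 = 1. Yes

Yes


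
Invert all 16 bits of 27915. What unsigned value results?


27915 ^ 65535 = 37620

37620


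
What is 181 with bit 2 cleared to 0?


181 & ~(1 << 2) = 177

177


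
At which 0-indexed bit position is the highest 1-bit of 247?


0b11110111. Highest set bit at position 7

7


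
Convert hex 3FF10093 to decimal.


3FF10093 hex = 1072758931 decimal

1072758931


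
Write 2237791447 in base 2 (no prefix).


2237791447 = 10000101011000011111110011010111 in binary

10000101011000011111110011010111


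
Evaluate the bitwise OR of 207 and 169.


0b11001111 | 0b10101001 = 0b11101111 = 239

239


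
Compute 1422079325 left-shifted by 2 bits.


0b1010100110000110011010101011101 << 2 = 0b101010011000011001101010101110100 = 5688317300

5688317300


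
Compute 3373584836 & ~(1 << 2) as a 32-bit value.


3373584836 & ~(1 << 2) = 3373584832

3373584832


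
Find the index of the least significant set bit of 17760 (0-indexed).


0b100010101100000. Lowest set bit at position 5

5


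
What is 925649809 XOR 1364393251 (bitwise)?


0b110111001011000100101110010001 ^ 0b1010001010100101111110100100011 = 0b1100110011111101011011010110010 = 1719580338

1719580338


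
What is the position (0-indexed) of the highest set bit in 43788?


0b1010101100001100. Highest set bit at position 15

15


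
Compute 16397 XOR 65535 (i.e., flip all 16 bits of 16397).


16397 ^ 65535 = 49138

49138


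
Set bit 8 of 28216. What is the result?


28216 | (1 << 8) = 28216 | 256 = 28472

28472


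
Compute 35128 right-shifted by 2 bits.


0b1000100100111000 >> 2 = 0b10001001001110 = 8782

8782


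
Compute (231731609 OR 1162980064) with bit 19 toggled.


Step 1: 231731609 | 1162980064 = 1306524665
Step 2: 1306524665 ^ (1 << 19) = 1306524665 ^ 524288 = 1306000377

1306000377


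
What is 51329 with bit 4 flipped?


51329 ^ (1 << 4) = 51329 ^ 16 = 51345

51345


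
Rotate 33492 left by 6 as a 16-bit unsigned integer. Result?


Rotate 0b1000001011010100 left by 6 (16-bit) = 0b1011010100100000 = 46368

46368


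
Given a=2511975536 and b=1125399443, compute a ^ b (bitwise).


2511975536 ^ 1125399443 = 3601698787

3601698787


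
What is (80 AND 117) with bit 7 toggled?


Step 1: 80 & 117 = 80
Step 2: 80 ^ (1 << 7) = 80 ^ 128 = 208

208


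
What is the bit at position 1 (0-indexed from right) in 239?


0b11101111, position 1 = 1

1


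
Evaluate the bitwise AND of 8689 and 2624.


0b10000111110001 & 0b101001000000 = 0b1000000 = 64

64


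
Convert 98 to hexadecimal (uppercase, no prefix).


98 = 62 hex

62


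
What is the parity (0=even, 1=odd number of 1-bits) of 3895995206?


0b11101000001110000010101101000110 has 14 ones => parity 0

0


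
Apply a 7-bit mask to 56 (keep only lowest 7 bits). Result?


56 & 127 = 56

56


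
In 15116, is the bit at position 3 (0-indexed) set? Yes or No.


0b11101100001100, bit 3 = 1. Yes

Yes


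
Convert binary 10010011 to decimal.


10010011 in decimal = 147

147


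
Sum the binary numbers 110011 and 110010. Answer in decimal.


110011 + 110010 = 1100101 = 101

101


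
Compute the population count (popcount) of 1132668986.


0b1000011100000110010100000111010 has 12 set bits

12


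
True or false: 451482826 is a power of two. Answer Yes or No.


0b11010111010010001010011001010. Multiple bits set => No

No


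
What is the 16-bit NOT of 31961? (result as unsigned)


~0b111110011011001 = 0b1000001100100110 = 33574 (16-bit unsigned)

33574


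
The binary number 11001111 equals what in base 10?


11001111 in decimal = 207

207


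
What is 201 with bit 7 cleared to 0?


201 & ~(1 << 7) = 73

73


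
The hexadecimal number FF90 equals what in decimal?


FF90 hex = 65424 decimal

65424


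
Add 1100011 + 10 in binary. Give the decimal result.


1100011 + 10 = 1100101 = 101

101


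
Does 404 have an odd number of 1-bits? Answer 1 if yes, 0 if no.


0b110010100 has 4 ones => parity 0

0


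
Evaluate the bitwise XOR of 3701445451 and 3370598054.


0b11011100100111111001001101001011 ^ 0b11001000111001110011111010100110 = 0b10100011110001010110111101101 = 343453165

343453165


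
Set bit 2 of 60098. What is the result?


60098 | (1 << 2) = 60098 | 4 = 60102

60102


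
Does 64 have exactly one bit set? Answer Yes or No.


0b1000000. Only one bit set => Yes

Yes


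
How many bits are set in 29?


0b11101 has 4 set bits

4


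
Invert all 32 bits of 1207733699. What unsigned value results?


1207733699 ^ 4294967295 = 3087233596

3087233596


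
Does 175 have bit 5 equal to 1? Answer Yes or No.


0b10101111, bit 5 = 1. Yes

Yes


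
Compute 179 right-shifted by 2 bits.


0b10110011 >> 2 = 0b101100 = 44

44


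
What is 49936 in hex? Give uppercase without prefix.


49936 = C310 hex

C310


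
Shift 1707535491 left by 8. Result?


0b1100101110001101110110010000011 << 8 = 0b110010111000110111011001000001100000000 = 437129085696

437129085696


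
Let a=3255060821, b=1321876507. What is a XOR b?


3255060821 ^ 1321876507 = 2362340686

2362340686


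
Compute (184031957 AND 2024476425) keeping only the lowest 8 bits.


Step 1: 184031957 & 2024476425 = 145230337
Step 2: 145230337 & 255 = 1

1


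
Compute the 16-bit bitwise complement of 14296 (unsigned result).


~0b11011111011000 = 0b1100100000100111 = 51239 (16-bit unsigned)

51239


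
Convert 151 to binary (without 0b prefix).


151 = 10010111 in binary

10010111


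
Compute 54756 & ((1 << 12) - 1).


54756 & 4095 = 1508

1508


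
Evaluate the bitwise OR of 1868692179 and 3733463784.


0b1101111011000011111101011010011 | 0b11011110100010000010001011101000 = 0b11111111111010011111101011111011 = 4293524219

4293524219


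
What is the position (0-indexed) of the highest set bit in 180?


0b10110100. Highest set bit at position 7

7


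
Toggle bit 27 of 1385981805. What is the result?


1385981805 ^ (1 << 27) = 1385981805 ^ 134217728 = 1520199533

1520199533


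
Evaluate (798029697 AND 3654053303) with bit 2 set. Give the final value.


Step 1: 798029697 & 3654053303 = 159409537
Step 2: 159409537 | (1 << 2) = 159409537 | 4 = 159409541

159409541


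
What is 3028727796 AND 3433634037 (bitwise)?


0b10110100100001101011011111110100 & 0b11001100101010010001100011110101 = 0b10000100100000000001000011110100 = 2222985460

2222985460


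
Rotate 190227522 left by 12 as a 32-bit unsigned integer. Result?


Rotate 0b1011010101101010010001000010 left by 12 (32-bit) = 0b1101010010001000010000010110101 = 1782849717

1782849717


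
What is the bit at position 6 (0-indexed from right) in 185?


0b10111001, position 6 = 0

0


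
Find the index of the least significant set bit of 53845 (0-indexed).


0b1101001001010101. Lowest set bit at position 0

0


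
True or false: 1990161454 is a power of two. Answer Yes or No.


0b1110110100111110111010000101110. Multiple bits set => No

No


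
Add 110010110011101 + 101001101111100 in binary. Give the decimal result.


110010110011101 + 101001101111100 = 1011100100011001 = 47385

47385


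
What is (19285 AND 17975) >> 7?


Step 1: 19285 & 17975 = 16917
Step 2: 16917 >> 7 = 132

132


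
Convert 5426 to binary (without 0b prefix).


5426 = 1010100110010 in binary

1010100110010


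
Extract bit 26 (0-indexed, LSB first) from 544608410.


0b100000011101100001000010011010, position 26 = 0

0


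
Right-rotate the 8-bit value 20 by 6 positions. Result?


Rotate 0b10100 right by 6 (8-bit) = 0b1010000 = 80

80


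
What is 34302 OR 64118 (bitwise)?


0b1000010111111110 | 0b1111101001110110 = 0b1111111111111110 = 65534

65534


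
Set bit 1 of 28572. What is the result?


28572 | (1 << 1) = 28572 | 2 = 28574

28574


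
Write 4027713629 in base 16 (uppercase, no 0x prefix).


4027713629 = F012085D hex

F012085D


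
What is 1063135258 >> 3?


0b111111010111100010100000011010 >> 3 = 0b111111010111100010100000011 = 132891907

132891907


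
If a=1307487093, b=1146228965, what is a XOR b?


1307487093 ^ 1146228965 = 163363728

163363728


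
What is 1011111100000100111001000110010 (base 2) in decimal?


1011111100000100111001000110010 in decimal = 1602384434

1602384434


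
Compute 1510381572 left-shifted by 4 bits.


0b1011010000001101001100000000100 << 4 = 0b10110100000011010011000000001000000 = 24166105152

24166105152


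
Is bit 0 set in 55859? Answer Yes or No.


0b1101101000110011, bit 0 = 1. Yes

Yes


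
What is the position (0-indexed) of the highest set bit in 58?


0b111010. Highest set bit at position 5

5


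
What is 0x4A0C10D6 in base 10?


4A0C10D6 hex = 1242304726 decimal

1242304726


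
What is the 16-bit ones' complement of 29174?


29174 ^ 65535 = 36361

36361


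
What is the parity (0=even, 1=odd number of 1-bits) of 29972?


0b111010100010100 has 7 ones => parity 1

1


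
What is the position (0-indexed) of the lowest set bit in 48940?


0b1011111100101100. Lowest set bit at position 2

2


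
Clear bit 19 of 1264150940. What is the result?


1264150940 & ~(1 << 19) = 1263626652

1263626652


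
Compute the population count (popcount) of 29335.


0b111001010010111 has 9 set bits

9


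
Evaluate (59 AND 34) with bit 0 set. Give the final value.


Step 1: 59 & 34 = 34
Step 2: 34 | (1 << 0) = 34 | 1 = 35

35


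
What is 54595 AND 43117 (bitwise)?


0b1101010101000011 & 0b1010100001101101 = 0b1000000001000001 = 32833

32833


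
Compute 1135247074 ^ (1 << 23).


1135247074 ^ (1 << 23) = 1135247074 ^ 8388608 = 1126858466

1126858466


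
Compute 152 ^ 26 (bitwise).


0b10011000 ^ 0b11010 = 0b10000010 = 130

130


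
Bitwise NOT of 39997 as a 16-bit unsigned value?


~0b1001110000111101 = 0b110001111000010 = 25538 (16-bit unsigned)

25538


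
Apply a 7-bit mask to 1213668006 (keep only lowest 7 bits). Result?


1213668006 & 127 = 38

38


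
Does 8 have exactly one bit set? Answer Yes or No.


0b1000. Only one bit set => Yes

Yes


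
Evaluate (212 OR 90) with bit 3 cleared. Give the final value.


Step 1: 212 | 90 = 222
Step 2: 222 & ~(1 << 3) = 214

214


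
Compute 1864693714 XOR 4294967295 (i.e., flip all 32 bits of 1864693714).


1864693714 ^ 4294967295 = 2430273581

2430273581


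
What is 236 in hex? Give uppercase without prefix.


236 = EC hex

EC


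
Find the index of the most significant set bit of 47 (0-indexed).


0b101111. Highest set bit at position 5

5


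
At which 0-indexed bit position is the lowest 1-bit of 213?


0b11010101. Lowest set bit at position 0

0


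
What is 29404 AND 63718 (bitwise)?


0b111001011011100 & 0b1111100011100110 = 0b111000011000100 = 28868

28868


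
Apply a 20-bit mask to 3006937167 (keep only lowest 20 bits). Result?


3006937167 & 1048575 = 669775

669775


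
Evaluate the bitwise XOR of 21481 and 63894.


0b101001111101001 ^ 0b1111100110010110 = 0b1010101001111111 = 43647

43647


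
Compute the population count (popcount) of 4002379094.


0b11101110100011110111010101010110 has 20 set bits

20


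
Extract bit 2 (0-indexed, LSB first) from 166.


0b10100110, position 2 = 1

1


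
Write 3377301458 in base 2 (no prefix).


3377301458 = 11001001010011011000011111010010 in binary

11001001010011011000011111010010


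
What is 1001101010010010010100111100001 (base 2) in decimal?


1001101010010010010100111100001 in decimal = 1296640481

1296640481


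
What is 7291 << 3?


0b1110001111011 << 3 = 0b1110001111011000 = 58328

58328


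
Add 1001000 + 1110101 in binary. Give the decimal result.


1001000 + 1110101 = 10111101 = 189

189


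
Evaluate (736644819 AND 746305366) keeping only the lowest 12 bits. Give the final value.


Step 1: 736644819 & 746305366 = 677906002
Step 2: 677906002 & 4095 = 1618

1618


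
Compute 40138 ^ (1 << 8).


40138 ^ (1 << 8) = 40138 ^ 256 = 40394

40394


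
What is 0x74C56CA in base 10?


74C56CA hex = 122443466 decimal

122443466


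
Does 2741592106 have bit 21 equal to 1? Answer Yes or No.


0b10100011011010010110000000101010, bit 21 = 1. Yes

Yes


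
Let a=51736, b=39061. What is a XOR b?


51736 ^ 39061 = 21133

21133


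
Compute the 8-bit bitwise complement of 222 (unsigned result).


~0b11011110 = 0b100001 = 33 (8-bit unsigned)

33


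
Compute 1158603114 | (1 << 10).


1158603114 | (1 << 10) = 1158603114 | 1024 = 1158604138

1158604138


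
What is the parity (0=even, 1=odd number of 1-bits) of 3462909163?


0b11001110011001111100110011101011 has 20 ones => parity 0

0


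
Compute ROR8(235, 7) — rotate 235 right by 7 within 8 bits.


Rotate 0b11101011 right by 7 (8-bit) = 0b11010111 = 215

215


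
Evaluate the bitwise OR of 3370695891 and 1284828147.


0b11001000111010001011110011010011 | 0b1001100100101001110101111110011 = 0b11001100111111001111111111110011 = 3439132659

3439132659


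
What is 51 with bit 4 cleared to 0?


51 & ~(1 << 4) = 35

35


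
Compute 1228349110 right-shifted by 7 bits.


0b1001001001101110001111010110110 >> 7 = 0b100100100110111000111101 = 9596477

9596477


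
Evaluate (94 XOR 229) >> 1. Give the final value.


Step 1: 94 ^ 229 = 187
Step 2: 187 >> 1 = 93

93


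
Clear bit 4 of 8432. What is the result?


8432 & ~(1 << 4) = 8416

8416


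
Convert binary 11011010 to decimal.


11011010 in decimal = 218

218


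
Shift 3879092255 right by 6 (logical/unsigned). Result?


0b11100111001101100100000000011111 >> 6 = 0b11100111001101100100000000 = 60610816

60610816


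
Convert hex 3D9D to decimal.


3D9D hex = 15773 decimal

15773


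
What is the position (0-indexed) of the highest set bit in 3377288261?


0b11001001010011010101010001000101. Highest set bit at position 31

31


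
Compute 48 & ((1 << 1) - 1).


48 & 1 = 0

0


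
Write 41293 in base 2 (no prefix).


41293 = 1010000101001101 in binary

1010000101001101


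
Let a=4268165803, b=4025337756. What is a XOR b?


4268165803 ^ 4025337756 = 294309175

294309175


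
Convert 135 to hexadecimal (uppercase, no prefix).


135 = 87 hex

87


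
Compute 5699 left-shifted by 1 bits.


0b1011001000011 << 1 = 0b10110010000110 = 11398

11398


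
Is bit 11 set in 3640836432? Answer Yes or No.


0b11011001000000101100000101010000, bit 11 = 0. No

No


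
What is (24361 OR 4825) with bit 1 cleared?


Step 1: 24361 | 4825 = 24569
Step 2: 24569 & ~(1 << 1) = 24569

24569


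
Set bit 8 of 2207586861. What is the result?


2207586861 | (1 << 8) = 2207586861 | 256 = 2207587117

2207587117


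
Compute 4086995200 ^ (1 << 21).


4086995200 ^ (1 << 21) = 4086995200 ^ 2097152 = 4089092352

4089092352


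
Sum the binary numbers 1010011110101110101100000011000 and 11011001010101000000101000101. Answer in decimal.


1010011110101110101100000011000 + 11011001010101000000101000101 = 1101111000000011101100101011101 = 1862392157

1862392157


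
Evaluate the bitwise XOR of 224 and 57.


0b11100000 ^ 0b111001 = 0b11011001 = 217

217


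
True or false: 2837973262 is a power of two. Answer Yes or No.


0b10101001001010000000100100001110. Multiple bits set => No

No


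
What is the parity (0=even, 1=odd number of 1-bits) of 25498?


0b110001110011010 has 8 ones => parity 0

0


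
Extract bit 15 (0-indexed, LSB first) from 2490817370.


0b10010100011101101101101101011010, position 15 = 1

1


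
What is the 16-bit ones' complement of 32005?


32005 ^ 65535 = 33530

33530


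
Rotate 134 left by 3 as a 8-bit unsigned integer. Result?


Rotate 0b10000110 left by 3 (8-bit) = 0b110100 = 52

52


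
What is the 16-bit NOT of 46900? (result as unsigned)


~0b1011011100110100 = 0b100100011001011 = 18635 (16-bit unsigned)

18635


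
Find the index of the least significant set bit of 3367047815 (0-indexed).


0b11001000101100010001001010000111. Lowest set bit at position 0

0


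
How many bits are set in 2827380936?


0b10101000100001100110100011001000 has 12 set bits

12


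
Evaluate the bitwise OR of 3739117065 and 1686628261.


0b11011110110111100110011000001001 | 0b1100100100001111110011110100101 = 0b11111110110111111110011110101101 = 4276086701

4276086701


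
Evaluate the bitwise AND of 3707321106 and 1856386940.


0b11011100111110010011101100010010 & 0b1101110101001100011011101111100 = 0b1001100101000000011001100010000 = 1285567248

1285567248


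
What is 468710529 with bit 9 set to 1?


468710529 | (1 << 9) = 468710529 | 512 = 468711041

468711041


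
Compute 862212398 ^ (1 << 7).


862212398 ^ (1 << 7) = 862212398 ^ 128 = 862212526

862212526


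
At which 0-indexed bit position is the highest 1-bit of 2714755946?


0b10100001110011111110001101101010. Highest set bit at position 31

31


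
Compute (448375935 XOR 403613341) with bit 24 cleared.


Step 1: 448375935 ^ 403613341 = 45550306
Step 2: 45550306 & ~(1 << 24) = 45550306

45550306


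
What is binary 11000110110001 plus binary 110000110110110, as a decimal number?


11000110110001 + 110000110110110 = 1001001101100111 = 37735

37735


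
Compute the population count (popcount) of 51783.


0b1100101001000111 has 8 set bits

8


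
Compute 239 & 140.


0b11101111 & 0b10001100 = 0b10001100 = 140

140


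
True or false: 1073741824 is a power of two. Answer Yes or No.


0b1000000000000000000000000000000. Only one bit set => Yes

Yes


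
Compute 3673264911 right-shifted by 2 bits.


0b11011010111100011001001100001111 >> 2 = 0b110110101111000110010011000011 = 918316227

918316227


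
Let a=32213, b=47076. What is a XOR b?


32213 ^ 47076 = 51761

51761


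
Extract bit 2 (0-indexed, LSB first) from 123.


0b1111011, position 2 = 0

0


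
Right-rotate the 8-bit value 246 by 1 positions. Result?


Rotate 0b11110110 right by 1 (8-bit) = 0b1111011 = 123

123


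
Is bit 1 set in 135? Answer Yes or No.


0b10000111, bit 1 = 1. Yes

Yes


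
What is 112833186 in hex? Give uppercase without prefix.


112833186 = 6B9B2A2 hex

6B9B2A2


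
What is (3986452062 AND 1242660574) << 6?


Step 1: 3986452062 & 1242660574 = 1209036382
Step 2: 1209036382 << 6 = 77378328448

77378328448


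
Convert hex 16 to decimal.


16 hex = 22 decimal

22


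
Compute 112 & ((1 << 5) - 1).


112 & 31 = 16

16


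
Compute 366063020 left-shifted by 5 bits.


0b10101110100011010110110101100 << 5 = 0b1010111010001101011011010110000000 = 11714016640

11714016640


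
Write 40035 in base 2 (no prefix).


40035 = 1001110001100011 in binary

1001110001100011


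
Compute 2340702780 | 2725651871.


0b10001011100001000100101000111100 | 0b10100010011101100010010110011111 = 0b10101011111101100110111110111111 = 2885054399

2885054399


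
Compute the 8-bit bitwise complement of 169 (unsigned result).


~0b10101001 = 0b1010110 = 86 (8-bit unsigned)

86


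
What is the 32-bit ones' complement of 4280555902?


4280555902 ^ 4294967295 = 14411393

14411393


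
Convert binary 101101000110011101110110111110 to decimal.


101101000110011101110110111110 in decimal = 756669886

756669886


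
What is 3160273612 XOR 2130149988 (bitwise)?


0b10111100010111011111001011001100 ^ 0b1111110111101111000001001100100 = 0b11000010101010100111000010101000 = 3265949864

3265949864


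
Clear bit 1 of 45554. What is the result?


45554 & ~(1 << 1) = 45552

45552


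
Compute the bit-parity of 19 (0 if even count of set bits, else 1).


0b10011 has 3 ones => parity 1

1


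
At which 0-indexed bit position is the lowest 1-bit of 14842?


0b11100111111010. Lowest set bit at position 1

1


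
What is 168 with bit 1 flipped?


168 ^ (1 << 1) = 168 ^ 2 = 170

170


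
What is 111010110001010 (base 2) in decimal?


111010110001010 in decimal = 30090

30090


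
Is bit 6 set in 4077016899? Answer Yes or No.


0b11110011000000100101011101000011, bit 6 = 1. Yes

Yes


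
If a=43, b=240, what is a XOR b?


43 ^ 240 = 219

219


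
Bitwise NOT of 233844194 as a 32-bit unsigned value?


~0b1101111100000010110111100010 = 0b11110010000011111101001000011101 = 4061123101 (32-bit unsigned)

4061123101


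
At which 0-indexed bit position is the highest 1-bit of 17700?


0b100010100100100. Highest set bit at position 14

14


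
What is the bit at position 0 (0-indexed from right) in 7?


0b111, position 0 = 1

1


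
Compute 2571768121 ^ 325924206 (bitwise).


0b10011001010010100001000100111001 ^ 0b10011011011010011010101101110 = 0b10001010001001110010010001010111 = 2317821015

2317821015


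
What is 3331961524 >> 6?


0b11000110100110011011001010110100 >> 6 = 0b11000110100110011011001010 = 52061898

52061898


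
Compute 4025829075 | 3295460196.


0b11101111111101010100011011010011 | 0b11000100011011001011101101100100 = 0b11101111111111011111111111110111 = 4026400759

4026400759


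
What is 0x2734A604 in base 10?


2734A604 hex = 657761796 decimal

657761796


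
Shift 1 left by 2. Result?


0b1 << 2 = 0b100 = 4

4


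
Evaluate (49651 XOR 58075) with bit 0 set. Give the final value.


Step 1: 49651 ^ 58075 = 9000
Step 2: 9000 | (1 << 0) = 9000 | 1 = 9001

9001


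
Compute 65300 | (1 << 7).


65300 | (1 << 7) = 65300 | 128 = 65428

65428


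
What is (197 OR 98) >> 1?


Step 1: 197 | 98 = 231
Step 2: 231 >> 1 = 115

115


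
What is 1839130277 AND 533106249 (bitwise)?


0b1101101100111101110011010100101 & 0b11111110001101000111001001001 = 0b1101100001101000011000000001 = 226919937

226919937


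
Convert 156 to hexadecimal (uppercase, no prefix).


156 = 9C hex

9C


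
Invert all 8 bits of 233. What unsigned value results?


233 ^ 255 = 22

22


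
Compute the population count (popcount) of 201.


0b11001001 has 4 set bits

4


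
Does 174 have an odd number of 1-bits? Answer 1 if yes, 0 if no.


0b10101110 has 5 ones => parity 1

1


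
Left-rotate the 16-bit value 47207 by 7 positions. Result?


Rotate 0b1011100001100111 left by 7 (16-bit) = 0b11001111011100 = 13276

13276


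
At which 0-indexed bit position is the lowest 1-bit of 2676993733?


0b10011111100011111010111011000101. Lowest set bit at position 0

0


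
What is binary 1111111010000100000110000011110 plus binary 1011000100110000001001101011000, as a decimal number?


1111111010000100000110000011110 + 1011000100110000001001101011000 = 11010111110110100001111101110110 = 3621396342

3621396342


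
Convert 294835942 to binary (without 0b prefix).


294835942 = 10001100100101101011011100110 in binary

10001100100101101011011100110


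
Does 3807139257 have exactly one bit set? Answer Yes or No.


0b11100010111011000101010110111001. Multiple bits set => No

No


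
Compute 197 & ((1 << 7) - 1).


197 & 127 = 69

69


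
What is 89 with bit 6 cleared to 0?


89 & ~(1 << 6) = 25

25


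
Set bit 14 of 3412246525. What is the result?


3412246525 | (1 << 14) = 3412246525 | 16384 = 3412262909

3412262909


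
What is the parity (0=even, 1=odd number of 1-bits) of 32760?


0b111111111111000 has 12 ones => parity 0

0


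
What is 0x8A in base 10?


8A hex = 138 decimal

138


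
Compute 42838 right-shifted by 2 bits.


0b1010011101010110 >> 2 = 0b10100111010101 = 10709

10709


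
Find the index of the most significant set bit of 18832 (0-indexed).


0b100100110010000. Highest set bit at position 14

14


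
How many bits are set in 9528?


0b10010100111000 has 6 set bits

6


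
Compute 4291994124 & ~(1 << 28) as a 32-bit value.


4291994124 & ~(1 << 28) = 4023558668

4023558668


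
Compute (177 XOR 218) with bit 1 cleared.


Step 1: 177 ^ 218 = 107
Step 2: 107 & ~(1 << 1) = 105

105


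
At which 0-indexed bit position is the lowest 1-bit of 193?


0b11000001. Lowest set bit at position 0

0


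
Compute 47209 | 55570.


0b1011100001101001 | 0b1101100100010010 = 0b1111100101111011 = 63867

63867


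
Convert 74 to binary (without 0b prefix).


74 = 1001010 in binary

1001010


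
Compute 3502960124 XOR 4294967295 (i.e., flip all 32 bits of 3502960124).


3502960124 ^ 4294967295 = 792007171

792007171


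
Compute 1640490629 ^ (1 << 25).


1640490629 ^ (1 << 25) = 1640490629 ^ 33554432 = 1674045061

1674045061


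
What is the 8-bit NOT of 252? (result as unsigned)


~0b11111100 = 0b11 = 3 (8-bit unsigned)

3


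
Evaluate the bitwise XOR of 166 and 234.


0b10100110 ^ 0b11101010 = 0b1001100 = 76

76


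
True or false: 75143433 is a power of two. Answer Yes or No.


0b100011110101001100100001001. Multiple bits set => No

No


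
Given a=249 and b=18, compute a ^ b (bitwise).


249 ^ 18 = 235

235


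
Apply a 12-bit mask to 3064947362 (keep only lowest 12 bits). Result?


3064947362 & 4095 = 674

674


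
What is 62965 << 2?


0b1111010111110101 << 2 = 0b111101011111010100 = 251860

251860


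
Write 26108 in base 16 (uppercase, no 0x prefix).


26108 = 65FC hex

65FC


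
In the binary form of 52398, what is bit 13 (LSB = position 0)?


0b1100110010101110, position 13 = 0

0


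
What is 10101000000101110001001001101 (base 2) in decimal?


10101000000101110001001001101 in decimal = 352510541

352510541


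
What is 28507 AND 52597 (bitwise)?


0b110111101011011 & 0b1100110101110101 = 0b100110101010001 = 19793

19793


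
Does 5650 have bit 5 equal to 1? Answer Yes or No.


0b1011000010010, bit 5 = 0. No

No


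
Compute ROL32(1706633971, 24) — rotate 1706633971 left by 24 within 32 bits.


Rotate 0b1100101101110010010101011110011 left by 24 (32-bit) = 0b11110011011001011011100100101010 = 4083530026

4083530026


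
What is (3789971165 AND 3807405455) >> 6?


Step 1: 3789971165 & 3807405455 = 3772793997
Step 2: 3772793997 >> 6 = 58949906

58949906


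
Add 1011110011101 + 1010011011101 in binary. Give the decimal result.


1011110011101 + 1010011011101 = 10110001111010 = 11386

11386


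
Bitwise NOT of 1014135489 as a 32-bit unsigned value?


~0b111100011100100111101011000001 = 0b11000011100011011000010100111110 = 3280831806 (32-bit unsigned)

3280831806


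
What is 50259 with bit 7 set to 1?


50259 | (1 << 7) = 50259 | 128 = 50387

50387


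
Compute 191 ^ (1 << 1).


191 ^ (1 << 1) = 191 ^ 2 = 189

189


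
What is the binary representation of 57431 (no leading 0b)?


57431 = 1110000001010111 in binary

1110000001010111


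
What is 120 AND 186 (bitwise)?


0b1111000 & 0b10111010 = 0b111000 = 56

56


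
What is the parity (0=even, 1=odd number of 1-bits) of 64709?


0b1111110011000101 has 10 ones => parity 0

0


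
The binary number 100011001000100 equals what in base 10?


100011001000100 in decimal = 17988

17988


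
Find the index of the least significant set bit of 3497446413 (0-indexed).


0b11010000011101101100110000001101. Lowest set bit at position 0

0


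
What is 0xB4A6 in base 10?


B4A6 hex = 46246 decimal

46246


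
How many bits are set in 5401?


0b1010100011001 has 6 set bits

6


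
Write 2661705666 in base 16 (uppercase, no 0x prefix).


2661705666 = 9EA667C2 hex

9EA667C2


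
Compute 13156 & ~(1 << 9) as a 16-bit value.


13156 & ~(1 << 9) = 12644

12644


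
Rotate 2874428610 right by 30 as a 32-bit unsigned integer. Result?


Rotate 0b10101011010101000100110011000010 right by 30 (32-bit) = 0b10101101010100010011001100001010 = 2907779850

2907779850


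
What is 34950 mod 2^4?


34950 & 15 = 6

6


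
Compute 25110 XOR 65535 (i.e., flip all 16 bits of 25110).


25110 ^ 65535 = 40425

40425


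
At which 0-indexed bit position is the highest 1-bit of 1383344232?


0b1010010011101000010100001101000. Highest set bit at position 30

30


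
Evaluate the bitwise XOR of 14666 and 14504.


0b11100101001010 ^ 0b11100010101000 = 0b111100010 = 482

482


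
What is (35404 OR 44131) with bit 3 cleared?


Step 1: 35404 | 44131 = 44655
Step 2: 44655 & ~(1 << 3) = 44647

44647


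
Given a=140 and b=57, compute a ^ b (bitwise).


140 ^ 57 = 181

181


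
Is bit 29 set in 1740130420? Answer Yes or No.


0b1100111101110000100100001110100, bit 29 = 1. Yes

Yes


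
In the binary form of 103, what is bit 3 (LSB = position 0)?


0b1100111, position 3 = 0

0


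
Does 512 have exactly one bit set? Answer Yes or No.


0b1000000000. Only one bit set => Yes

Yes


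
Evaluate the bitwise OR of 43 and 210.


0b101011 | 0b11010010 = 0b11111011 = 251

251


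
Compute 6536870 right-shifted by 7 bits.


0b11000111011111010100110 >> 7 = 0b1100011101111101 = 51069

51069


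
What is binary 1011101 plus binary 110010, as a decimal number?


1011101 + 110010 = 10001111 = 143

143


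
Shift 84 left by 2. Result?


0b1010100 << 2 = 0b101010000 = 336

336


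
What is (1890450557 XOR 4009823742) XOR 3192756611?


Step 1: 1890450557 ^ 4009823742 = 2678911363
Step 2: 2678911363 ^ 3192756611 = 568420352

568420352
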